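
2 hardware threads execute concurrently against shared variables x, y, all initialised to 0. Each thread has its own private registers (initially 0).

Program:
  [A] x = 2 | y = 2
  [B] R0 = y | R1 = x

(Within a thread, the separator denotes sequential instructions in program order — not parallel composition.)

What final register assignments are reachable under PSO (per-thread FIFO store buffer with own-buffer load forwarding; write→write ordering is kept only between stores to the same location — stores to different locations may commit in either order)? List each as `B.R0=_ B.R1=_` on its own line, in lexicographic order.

outcome vector order: (B.R0,B.R1)
|PSO outcomes| = 4

B.R0=0 B.R1=0
B.R0=0 B.R1=2
B.R0=2 B.R1=0
B.R0=2 B.R1=2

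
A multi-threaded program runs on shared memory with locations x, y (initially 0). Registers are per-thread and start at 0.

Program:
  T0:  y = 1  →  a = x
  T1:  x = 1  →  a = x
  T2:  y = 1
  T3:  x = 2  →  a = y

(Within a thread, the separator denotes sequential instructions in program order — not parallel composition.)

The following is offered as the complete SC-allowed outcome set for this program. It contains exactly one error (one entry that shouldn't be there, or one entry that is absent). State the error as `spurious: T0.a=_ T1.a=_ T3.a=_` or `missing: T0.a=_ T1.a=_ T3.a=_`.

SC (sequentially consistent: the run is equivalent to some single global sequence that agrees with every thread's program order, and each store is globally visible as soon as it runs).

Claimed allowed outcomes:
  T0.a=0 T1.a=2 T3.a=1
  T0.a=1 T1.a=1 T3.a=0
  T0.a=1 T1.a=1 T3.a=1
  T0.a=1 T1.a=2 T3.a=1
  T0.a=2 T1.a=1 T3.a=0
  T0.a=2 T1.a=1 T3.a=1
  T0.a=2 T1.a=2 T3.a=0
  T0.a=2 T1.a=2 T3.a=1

outcome vector order: (T0.a,T1.a,T3.a)
[SC] allowed = {<0 1 1>; <0 2 1>; <1 1 0>; <1 1 1>; <1 2 1>; <2 1 0>; <2 1 1>; <2 2 0>; <2 2 1>}
SC∖claimed = {<0 1 1>}

missing: T0.a=0 T1.a=1 T3.a=1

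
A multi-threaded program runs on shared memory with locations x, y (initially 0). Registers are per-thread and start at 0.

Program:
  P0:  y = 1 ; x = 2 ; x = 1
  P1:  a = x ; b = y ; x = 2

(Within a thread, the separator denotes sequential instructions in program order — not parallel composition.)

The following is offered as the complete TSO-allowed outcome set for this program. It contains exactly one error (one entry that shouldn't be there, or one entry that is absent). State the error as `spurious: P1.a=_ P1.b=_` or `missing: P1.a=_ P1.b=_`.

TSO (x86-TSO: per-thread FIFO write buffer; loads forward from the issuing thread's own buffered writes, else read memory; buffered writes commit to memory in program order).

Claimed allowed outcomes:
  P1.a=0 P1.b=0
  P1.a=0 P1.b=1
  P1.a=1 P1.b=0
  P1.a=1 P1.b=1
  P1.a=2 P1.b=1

outcome vector order: (P1.a,P1.b)
TSO (4): <0 0>; <0 1>; <1 1>; <2 1>
claimed∖TSO = {<1 0>}

spurious: P1.a=1 P1.b=0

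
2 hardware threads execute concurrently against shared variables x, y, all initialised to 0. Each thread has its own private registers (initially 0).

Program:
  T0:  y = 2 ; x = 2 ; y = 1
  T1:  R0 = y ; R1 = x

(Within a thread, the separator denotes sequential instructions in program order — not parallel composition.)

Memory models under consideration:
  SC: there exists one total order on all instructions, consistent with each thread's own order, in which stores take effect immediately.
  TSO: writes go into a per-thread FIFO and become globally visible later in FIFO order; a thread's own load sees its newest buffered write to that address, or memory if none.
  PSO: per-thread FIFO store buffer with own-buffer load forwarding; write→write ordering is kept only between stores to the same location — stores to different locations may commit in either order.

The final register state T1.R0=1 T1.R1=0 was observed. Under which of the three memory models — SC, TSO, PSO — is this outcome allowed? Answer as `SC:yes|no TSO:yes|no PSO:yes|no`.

outcome vector order: (T1.R0,T1.R1)
SC: 5 outcomes — {0/0, 0/2, 1/2, 2/0, 2/2}
TSO: 5 outcomes — {0/0, 0/2, 1/2, 2/0, 2/2}
PSO: 6 outcomes — {0/0, 0/2, 1/0, 1/2, 2/0, 2/2}
target 1/0 ∈ {PSO}

SC:no TSO:no PSO:yes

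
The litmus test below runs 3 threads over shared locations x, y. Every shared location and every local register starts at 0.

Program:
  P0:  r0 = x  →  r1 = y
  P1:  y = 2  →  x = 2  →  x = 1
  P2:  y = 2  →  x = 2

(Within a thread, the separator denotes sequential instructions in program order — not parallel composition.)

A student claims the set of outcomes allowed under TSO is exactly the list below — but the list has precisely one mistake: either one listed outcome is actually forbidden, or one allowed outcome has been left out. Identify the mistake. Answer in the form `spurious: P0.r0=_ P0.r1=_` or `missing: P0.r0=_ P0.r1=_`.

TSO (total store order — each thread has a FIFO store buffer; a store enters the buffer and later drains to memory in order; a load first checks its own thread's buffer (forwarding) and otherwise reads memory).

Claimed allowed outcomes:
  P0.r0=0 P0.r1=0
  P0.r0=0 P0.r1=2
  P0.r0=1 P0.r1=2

outcome vector order: (P0.r0,P0.r1)
TSO: 4 outcomes — {0/0; 0/2; 1/2; 2/2}
TSO∖claimed = {2/2}

missing: P0.r0=2 P0.r1=2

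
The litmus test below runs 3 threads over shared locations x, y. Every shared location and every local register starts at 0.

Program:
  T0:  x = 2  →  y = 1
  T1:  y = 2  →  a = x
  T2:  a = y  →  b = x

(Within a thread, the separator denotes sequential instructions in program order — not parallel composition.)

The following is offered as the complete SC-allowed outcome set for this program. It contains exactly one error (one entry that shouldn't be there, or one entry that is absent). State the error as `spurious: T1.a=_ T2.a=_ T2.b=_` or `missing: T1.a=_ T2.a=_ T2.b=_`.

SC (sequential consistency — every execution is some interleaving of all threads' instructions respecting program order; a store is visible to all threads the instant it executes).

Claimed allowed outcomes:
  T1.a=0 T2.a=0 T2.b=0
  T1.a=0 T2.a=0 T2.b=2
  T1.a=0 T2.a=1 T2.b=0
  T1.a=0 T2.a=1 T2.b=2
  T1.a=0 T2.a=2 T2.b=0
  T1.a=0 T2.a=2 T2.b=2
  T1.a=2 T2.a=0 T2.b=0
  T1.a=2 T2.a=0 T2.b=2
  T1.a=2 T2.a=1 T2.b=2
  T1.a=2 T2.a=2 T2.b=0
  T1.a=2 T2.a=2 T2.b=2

outcome vector order: (T1.a,T2.a,T2.b)
[SC] allowed = {0/0/0, 0/0/2, 0/1/2, 0/2/0, 0/2/2, 2/0/0, 2/0/2, 2/1/2, 2/2/0, 2/2/2}
claimed∖SC = {0/1/0}

spurious: T1.a=0 T2.a=1 T2.b=0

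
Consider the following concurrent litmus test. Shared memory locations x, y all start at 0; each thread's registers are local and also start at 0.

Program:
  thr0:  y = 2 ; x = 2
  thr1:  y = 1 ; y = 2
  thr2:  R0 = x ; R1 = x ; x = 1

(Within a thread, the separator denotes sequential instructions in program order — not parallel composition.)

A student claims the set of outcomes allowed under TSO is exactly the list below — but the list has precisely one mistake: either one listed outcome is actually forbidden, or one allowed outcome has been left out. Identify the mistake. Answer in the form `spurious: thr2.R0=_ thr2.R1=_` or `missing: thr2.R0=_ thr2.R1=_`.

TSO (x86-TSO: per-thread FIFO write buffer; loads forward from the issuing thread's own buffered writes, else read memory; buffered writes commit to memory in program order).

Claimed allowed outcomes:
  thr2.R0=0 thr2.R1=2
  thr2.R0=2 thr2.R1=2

outcome vector order: (thr2.R0,thr2.R1)
TSO: 3 outcomes — {<0 0>, <0 2>, <2 2>}
TSO∖claimed = {<0 0>}

missing: thr2.R0=0 thr2.R1=0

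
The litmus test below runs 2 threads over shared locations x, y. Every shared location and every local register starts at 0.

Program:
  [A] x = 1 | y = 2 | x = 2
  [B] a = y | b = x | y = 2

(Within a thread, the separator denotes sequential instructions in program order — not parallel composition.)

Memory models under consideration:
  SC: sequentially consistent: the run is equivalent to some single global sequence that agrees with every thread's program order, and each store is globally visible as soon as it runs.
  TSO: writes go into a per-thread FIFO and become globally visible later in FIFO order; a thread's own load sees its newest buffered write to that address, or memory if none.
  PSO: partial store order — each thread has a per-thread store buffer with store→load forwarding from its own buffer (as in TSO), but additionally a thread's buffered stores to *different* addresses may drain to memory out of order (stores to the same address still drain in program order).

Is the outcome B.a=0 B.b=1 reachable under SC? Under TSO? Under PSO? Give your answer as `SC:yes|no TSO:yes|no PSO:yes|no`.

SC:yes TSO:yes PSO:yes

outcome vector order: (B.a,B.b)
SC (5): <0 0>; <0 1>; <0 2>; <2 1>; <2 2>
TSO (5): <0 0>; <0 1>; <0 2>; <2 1>; <2 2>
PSO (6): <0 0>; <0 1>; <0 2>; <2 0>; <2 1>; <2 2>
target <0 1> ∈ {SC,TSO,PSO}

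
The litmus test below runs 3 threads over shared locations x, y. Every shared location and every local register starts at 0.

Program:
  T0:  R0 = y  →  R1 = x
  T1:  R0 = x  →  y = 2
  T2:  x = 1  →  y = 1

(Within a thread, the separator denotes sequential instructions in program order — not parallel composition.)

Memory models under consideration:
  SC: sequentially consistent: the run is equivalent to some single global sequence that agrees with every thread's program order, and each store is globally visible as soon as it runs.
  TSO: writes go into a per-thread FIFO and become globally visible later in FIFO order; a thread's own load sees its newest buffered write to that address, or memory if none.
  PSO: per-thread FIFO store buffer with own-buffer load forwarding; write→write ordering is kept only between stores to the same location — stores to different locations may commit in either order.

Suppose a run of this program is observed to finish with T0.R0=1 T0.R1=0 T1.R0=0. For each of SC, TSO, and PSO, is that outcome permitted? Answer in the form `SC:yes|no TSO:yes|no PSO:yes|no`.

SC:no TSO:no PSO:yes

outcome vector order: (T0.R0,T0.R1,T1.R0)
under SC → (0,0,0), (0,0,1), (0,1,0), (0,1,1), (1,1,0), (1,1,1), (2,0,0), (2,1,0), (2,1,1)
under TSO → (0,0,0), (0,0,1), (0,1,0), (0,1,1), (1,1,0), (1,1,1), (2,0,0), (2,1,0), (2,1,1)
under PSO → (0,0,0), (0,0,1), (0,1,0), (0,1,1), (1,0,0), (1,0,1), (1,1,0), (1,1,1), (2,0,0), (2,1,0), (2,1,1)
target (1,0,0) ∈ {PSO}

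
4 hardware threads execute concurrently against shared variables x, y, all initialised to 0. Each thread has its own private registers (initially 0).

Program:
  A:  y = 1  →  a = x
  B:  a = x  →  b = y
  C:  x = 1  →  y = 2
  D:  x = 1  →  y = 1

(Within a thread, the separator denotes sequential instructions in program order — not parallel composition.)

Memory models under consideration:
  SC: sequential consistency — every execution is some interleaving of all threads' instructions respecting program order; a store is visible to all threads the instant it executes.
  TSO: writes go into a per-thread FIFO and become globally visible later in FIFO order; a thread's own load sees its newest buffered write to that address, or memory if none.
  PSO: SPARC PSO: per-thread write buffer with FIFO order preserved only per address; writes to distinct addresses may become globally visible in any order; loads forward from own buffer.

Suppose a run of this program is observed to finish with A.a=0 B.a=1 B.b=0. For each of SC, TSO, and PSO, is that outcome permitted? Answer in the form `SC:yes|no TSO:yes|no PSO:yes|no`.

outcome vector order: (A.a,B.a,B.b)
under SC → 0/0/0 0/0/1 0/0/2 0/1/1 0/1/2 1/0/0 1/0/1 1/0/2 1/1/0 1/1/1 1/1/2
under TSO → 0/0/0 0/0/1 0/0/2 0/1/0 0/1/1 0/1/2 1/0/0 1/0/1 1/0/2 1/1/0 1/1/1 1/1/2
under PSO → 0/0/0 0/0/1 0/0/2 0/1/0 0/1/1 0/1/2 1/0/0 1/0/1 1/0/2 1/1/0 1/1/1 1/1/2
target 0/1/0 ∈ {TSO,PSO}

SC:no TSO:yes PSO:yes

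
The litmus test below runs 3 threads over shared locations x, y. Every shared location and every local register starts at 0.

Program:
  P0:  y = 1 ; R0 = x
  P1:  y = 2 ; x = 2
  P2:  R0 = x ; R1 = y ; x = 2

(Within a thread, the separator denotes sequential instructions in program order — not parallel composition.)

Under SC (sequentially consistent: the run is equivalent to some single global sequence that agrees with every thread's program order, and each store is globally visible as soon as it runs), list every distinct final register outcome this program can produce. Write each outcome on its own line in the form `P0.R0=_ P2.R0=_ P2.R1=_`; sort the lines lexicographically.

outcome vector order: (P0.R0,P2.R0,P2.R1)
|SC outcomes| = 10

P0.R0=0 P2.R0=0 P2.R1=0
P0.R0=0 P2.R0=0 P2.R1=1
P0.R0=0 P2.R0=0 P2.R1=2
P0.R0=0 P2.R0=2 P2.R1=1
P0.R0=0 P2.R0=2 P2.R1=2
P0.R0=2 P2.R0=0 P2.R1=0
P0.R0=2 P2.R0=0 P2.R1=1
P0.R0=2 P2.R0=0 P2.R1=2
P0.R0=2 P2.R0=2 P2.R1=1
P0.R0=2 P2.R0=2 P2.R1=2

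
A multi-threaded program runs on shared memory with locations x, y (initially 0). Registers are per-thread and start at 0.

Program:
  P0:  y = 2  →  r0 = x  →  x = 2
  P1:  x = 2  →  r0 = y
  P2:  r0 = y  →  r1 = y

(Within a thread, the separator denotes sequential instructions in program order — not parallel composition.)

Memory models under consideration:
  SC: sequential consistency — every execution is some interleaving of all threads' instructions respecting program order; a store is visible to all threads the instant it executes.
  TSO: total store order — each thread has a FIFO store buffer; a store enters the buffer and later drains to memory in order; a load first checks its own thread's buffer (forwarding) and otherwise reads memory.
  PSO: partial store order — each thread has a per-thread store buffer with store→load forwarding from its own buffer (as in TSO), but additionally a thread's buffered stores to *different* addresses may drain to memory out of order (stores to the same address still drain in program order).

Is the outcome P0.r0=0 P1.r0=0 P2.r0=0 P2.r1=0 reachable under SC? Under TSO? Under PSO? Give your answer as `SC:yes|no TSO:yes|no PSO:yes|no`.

SC:no TSO:yes PSO:yes

outcome vector order: (P0.r0,P1.r0,P2.r0,P2.r1)
SC: 9 outcomes — {<0 2 0 0>; <0 2 0 2>; <0 2 2 2>; <2 0 0 0>; <2 0 0 2>; <2 0 2 2>; <2 2 0 0>; <2 2 0 2>; <2 2 2 2>}
TSO: 12 outcomes — {<0 0 0 0>; <0 0 0 2>; <0 0 2 2>; <0 2 0 0>; <0 2 0 2>; <0 2 2 2>; <2 0 0 0>; <2 0 0 2>; <2 0 2 2>; <2 2 0 0>; <2 2 0 2>; <2 2 2 2>}
PSO: 12 outcomes — {<0 0 0 0>; <0 0 0 2>; <0 0 2 2>; <0 2 0 0>; <0 2 0 2>; <0 2 2 2>; <2 0 0 0>; <2 0 0 2>; <2 0 2 2>; <2 2 0 0>; <2 2 0 2>; <2 2 2 2>}
target <0 0 0 0> ∈ {TSO,PSO}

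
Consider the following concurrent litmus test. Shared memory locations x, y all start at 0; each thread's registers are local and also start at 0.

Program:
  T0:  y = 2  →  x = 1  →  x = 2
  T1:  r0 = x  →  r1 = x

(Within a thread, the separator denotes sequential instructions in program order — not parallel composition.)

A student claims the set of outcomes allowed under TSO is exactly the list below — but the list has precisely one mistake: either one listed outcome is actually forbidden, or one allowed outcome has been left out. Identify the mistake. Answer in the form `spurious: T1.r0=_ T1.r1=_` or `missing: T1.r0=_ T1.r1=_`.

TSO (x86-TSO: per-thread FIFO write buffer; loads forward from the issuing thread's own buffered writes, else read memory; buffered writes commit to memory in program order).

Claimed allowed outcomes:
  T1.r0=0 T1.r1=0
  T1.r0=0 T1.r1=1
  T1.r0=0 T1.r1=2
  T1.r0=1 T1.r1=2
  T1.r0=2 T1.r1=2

outcome vector order: (T1.r0,T1.r1)
[TSO] allowed = {0/0, 0/1, 0/2, 1/1, 1/2, 2/2}
TSO∖claimed = {1/1}

missing: T1.r0=1 T1.r1=1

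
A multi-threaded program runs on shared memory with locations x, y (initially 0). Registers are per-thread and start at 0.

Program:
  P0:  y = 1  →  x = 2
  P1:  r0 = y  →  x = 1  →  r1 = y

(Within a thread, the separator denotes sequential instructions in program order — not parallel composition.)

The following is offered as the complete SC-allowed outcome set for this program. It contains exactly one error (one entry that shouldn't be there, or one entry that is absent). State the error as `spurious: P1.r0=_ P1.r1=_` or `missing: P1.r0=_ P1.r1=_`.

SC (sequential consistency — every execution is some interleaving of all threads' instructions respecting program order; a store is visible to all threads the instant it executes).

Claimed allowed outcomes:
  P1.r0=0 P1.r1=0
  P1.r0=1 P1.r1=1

outcome vector order: (P1.r0,P1.r1)
under SC → 00, 01, 11
SC∖claimed = {01}

missing: P1.r0=0 P1.r1=1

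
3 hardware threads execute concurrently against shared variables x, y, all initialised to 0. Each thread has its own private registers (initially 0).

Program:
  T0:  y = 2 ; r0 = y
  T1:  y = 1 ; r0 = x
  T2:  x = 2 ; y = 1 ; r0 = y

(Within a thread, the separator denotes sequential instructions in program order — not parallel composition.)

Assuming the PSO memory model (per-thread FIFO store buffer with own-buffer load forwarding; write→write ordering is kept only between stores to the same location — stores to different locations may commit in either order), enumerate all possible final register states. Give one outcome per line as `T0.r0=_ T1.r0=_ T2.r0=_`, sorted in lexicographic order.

outcome vector order: (T0.r0,T1.r0,T2.r0)
|PSO outcomes| = 8

T0.r0=1 T1.r0=0 T2.r0=1
T0.r0=1 T1.r0=0 T2.r0=2
T0.r0=1 T1.r0=2 T2.r0=1
T0.r0=1 T1.r0=2 T2.r0=2
T0.r0=2 T1.r0=0 T2.r0=1
T0.r0=2 T1.r0=0 T2.r0=2
T0.r0=2 T1.r0=2 T2.r0=1
T0.r0=2 T1.r0=2 T2.r0=2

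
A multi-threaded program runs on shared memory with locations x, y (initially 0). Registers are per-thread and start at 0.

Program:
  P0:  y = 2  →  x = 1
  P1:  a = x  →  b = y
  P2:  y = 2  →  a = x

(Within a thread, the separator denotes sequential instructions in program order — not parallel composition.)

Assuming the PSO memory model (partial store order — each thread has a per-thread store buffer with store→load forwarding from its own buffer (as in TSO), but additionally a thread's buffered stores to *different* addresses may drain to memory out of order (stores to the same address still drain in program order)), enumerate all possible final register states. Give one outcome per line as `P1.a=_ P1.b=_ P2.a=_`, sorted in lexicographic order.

P1.a=0 P1.b=0 P2.a=0
P1.a=0 P1.b=0 P2.a=1
P1.a=0 P1.b=2 P2.a=0
P1.a=0 P1.b=2 P2.a=1
P1.a=1 P1.b=0 P2.a=0
P1.a=1 P1.b=0 P2.a=1
P1.a=1 P1.b=2 P2.a=0
P1.a=1 P1.b=2 P2.a=1

outcome vector order: (P1.a,P1.b,P2.a)
|PSO outcomes| = 8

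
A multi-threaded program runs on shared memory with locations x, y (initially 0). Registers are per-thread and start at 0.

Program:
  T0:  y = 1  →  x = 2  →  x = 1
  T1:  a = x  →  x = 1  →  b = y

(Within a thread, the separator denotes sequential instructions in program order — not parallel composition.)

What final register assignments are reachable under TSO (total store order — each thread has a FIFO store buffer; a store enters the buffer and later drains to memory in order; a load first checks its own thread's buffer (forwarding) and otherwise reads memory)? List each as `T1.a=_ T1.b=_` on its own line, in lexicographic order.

outcome vector order: (T1.a,T1.b)
|TSO outcomes| = 4

T1.a=0 T1.b=0
T1.a=0 T1.b=1
T1.a=1 T1.b=1
T1.a=2 T1.b=1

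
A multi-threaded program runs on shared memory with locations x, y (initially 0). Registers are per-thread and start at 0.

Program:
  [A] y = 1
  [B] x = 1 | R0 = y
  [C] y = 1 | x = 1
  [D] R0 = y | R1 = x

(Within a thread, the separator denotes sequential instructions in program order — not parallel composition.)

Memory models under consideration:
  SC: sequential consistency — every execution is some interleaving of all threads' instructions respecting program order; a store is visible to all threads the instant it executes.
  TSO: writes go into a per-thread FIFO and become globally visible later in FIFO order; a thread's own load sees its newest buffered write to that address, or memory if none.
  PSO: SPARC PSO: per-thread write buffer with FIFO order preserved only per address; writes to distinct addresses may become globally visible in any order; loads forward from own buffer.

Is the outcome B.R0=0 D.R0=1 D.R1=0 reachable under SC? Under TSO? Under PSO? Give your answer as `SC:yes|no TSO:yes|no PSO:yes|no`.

SC:no TSO:yes PSO:yes

outcome vector order: (B.R0,D.R0,D.R1)
under SC → 0/0/0 0/0/1 0/1/1 1/0/0 1/0/1 1/1/0 1/1/1
under TSO → 0/0/0 0/0/1 0/1/0 0/1/1 1/0/0 1/0/1 1/1/0 1/1/1
under PSO → 0/0/0 0/0/1 0/1/0 0/1/1 1/0/0 1/0/1 1/1/0 1/1/1
target 0/1/0 ∈ {TSO,PSO}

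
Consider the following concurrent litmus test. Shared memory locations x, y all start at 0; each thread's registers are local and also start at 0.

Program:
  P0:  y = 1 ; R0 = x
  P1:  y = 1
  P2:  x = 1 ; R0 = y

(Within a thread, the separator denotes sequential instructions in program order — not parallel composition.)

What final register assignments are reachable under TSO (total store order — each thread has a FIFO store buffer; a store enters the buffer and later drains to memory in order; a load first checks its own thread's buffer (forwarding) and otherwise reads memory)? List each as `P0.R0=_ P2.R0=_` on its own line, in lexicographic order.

outcome vector order: (P0.R0,P2.R0)
|TSO outcomes| = 4

P0.R0=0 P2.R0=0
P0.R0=0 P2.R0=1
P0.R0=1 P2.R0=0
P0.R0=1 P2.R0=1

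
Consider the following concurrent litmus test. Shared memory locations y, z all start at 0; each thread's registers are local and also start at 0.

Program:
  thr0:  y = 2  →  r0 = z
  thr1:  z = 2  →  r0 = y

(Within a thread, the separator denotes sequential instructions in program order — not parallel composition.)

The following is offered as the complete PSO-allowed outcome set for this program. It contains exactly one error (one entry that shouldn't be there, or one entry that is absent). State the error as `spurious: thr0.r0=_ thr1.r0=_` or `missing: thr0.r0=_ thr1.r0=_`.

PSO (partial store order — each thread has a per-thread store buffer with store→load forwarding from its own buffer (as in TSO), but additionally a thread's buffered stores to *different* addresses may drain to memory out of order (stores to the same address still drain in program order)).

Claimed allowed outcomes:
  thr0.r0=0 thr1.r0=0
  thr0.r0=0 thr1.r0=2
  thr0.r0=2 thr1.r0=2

outcome vector order: (thr0.r0,thr1.r0)
[PSO] allowed = {(0,0) (0,2) (2,0) (2,2)}
PSO∖claimed = {(2,0)}

missing: thr0.r0=2 thr1.r0=0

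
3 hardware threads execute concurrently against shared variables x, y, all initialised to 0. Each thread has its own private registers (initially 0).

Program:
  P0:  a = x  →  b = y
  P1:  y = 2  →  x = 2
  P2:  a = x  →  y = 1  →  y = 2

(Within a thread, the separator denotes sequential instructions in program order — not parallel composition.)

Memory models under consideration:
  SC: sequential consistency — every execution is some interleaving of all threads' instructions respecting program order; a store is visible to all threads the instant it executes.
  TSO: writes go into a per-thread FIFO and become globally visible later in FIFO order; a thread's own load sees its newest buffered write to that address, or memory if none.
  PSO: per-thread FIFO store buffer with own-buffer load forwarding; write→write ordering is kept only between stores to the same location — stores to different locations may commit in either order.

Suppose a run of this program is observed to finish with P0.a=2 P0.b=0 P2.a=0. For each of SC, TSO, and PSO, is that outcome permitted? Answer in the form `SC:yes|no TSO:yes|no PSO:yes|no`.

outcome vector order: (P0.a,P0.b,P2.a)
SC (10): 000; 002; 010; 012; 020; 022; 210; 212; 220; 222
TSO (10): 000; 002; 010; 012; 020; 022; 210; 212; 220; 222
PSO (12): 000; 002; 010; 012; 020; 022; 200; 202; 210; 212; 220; 222
target 200 ∈ {PSO}

SC:no TSO:no PSO:yes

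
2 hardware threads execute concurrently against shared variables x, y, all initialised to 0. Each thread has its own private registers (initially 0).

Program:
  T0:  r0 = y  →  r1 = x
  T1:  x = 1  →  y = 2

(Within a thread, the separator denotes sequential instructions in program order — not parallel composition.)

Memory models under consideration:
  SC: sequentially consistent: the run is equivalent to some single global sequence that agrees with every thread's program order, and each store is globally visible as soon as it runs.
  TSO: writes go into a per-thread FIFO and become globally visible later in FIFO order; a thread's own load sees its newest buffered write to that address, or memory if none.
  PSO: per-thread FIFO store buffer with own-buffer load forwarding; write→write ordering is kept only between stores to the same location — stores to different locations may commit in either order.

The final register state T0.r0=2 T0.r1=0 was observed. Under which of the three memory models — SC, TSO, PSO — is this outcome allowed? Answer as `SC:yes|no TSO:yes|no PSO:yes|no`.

SC:no TSO:no PSO:yes

outcome vector order: (T0.r0,T0.r1)
under SC → 0/0; 0/1; 2/1
under TSO → 0/0; 0/1; 2/1
under PSO → 0/0; 0/1; 2/0; 2/1
target 2/0 ∈ {PSO}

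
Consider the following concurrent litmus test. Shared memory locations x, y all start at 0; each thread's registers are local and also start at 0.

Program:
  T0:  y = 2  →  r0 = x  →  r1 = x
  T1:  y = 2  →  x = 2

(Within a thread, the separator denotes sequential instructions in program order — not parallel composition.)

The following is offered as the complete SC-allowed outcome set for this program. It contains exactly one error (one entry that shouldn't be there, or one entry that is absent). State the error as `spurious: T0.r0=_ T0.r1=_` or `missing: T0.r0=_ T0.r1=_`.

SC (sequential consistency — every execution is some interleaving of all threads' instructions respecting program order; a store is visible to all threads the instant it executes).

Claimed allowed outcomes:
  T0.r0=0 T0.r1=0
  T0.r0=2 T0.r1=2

missing: T0.r0=0 T0.r1=2

outcome vector order: (T0.r0,T0.r1)
under SC → (0,0); (0,2); (2,2)
SC∖claimed = {(0,2)}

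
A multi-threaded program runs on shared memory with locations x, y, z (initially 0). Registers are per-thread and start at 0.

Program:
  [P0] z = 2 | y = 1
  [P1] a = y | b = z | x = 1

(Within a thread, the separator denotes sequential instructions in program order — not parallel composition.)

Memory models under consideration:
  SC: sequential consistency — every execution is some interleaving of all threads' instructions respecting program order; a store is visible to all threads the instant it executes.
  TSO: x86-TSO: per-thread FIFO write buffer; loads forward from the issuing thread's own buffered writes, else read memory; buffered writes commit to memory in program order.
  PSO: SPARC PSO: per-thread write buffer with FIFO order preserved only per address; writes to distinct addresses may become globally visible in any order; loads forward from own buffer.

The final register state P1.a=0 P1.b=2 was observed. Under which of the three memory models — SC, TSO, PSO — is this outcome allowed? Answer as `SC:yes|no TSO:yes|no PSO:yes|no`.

outcome vector order: (P1.a,P1.b)
SC: 3 outcomes — {<0 0>; <0 2>; <1 2>}
TSO: 3 outcomes — {<0 0>; <0 2>; <1 2>}
PSO: 4 outcomes — {<0 0>; <0 2>; <1 0>; <1 2>}
target <0 2> ∈ {SC,TSO,PSO}

SC:yes TSO:yes PSO:yes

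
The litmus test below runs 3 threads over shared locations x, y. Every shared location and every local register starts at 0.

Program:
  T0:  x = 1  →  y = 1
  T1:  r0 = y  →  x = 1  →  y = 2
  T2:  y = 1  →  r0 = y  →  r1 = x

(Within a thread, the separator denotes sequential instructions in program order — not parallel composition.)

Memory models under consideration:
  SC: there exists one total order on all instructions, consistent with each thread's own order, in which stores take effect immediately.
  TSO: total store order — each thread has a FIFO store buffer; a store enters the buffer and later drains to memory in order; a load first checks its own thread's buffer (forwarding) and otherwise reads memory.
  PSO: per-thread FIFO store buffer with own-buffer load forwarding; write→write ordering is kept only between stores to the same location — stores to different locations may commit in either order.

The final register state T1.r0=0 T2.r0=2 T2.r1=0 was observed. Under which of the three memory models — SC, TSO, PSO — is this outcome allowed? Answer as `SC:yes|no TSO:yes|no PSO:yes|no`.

SC:no TSO:no PSO:yes

outcome vector order: (T1.r0,T2.r0,T2.r1)
SC (6): <0 1 0>; <0 1 1>; <0 2 1>; <1 1 0>; <1 1 1>; <1 2 1>
TSO (6): <0 1 0>; <0 1 1>; <0 2 1>; <1 1 0>; <1 1 1>; <1 2 1>
PSO (8): <0 1 0>; <0 1 1>; <0 2 0>; <0 2 1>; <1 1 0>; <1 1 1>; <1 2 0>; <1 2 1>
target <0 2 0> ∈ {PSO}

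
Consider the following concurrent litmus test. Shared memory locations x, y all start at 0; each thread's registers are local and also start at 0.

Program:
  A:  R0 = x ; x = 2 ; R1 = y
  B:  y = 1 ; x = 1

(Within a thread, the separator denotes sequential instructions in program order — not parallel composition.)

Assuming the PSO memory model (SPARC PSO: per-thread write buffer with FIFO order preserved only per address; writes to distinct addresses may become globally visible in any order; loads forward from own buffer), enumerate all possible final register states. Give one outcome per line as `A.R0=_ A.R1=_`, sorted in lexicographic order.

A.R0=0 A.R1=0
A.R0=0 A.R1=1
A.R0=1 A.R1=0
A.R0=1 A.R1=1

outcome vector order: (A.R0,A.R1)
|PSO outcomes| = 4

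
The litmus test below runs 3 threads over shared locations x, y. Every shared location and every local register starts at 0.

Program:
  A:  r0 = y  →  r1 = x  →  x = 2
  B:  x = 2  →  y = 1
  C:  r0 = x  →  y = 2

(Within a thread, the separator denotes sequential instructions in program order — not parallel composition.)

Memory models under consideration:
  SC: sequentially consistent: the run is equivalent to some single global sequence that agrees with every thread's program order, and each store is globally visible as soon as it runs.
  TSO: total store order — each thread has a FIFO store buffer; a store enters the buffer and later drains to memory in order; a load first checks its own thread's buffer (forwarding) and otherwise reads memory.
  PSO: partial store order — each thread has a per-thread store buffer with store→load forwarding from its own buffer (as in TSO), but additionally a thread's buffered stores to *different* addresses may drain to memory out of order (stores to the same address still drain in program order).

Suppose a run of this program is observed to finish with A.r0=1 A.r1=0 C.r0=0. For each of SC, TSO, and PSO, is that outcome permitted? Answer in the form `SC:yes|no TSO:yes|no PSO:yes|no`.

SC:no TSO:no PSO:yes

outcome vector order: (A.r0,A.r1,C.r0)
under SC → (0,0,0), (0,0,2), (0,2,0), (0,2,2), (1,2,0), (1,2,2), (2,0,0), (2,2,0), (2,2,2)
under TSO → (0,0,0), (0,0,2), (0,2,0), (0,2,2), (1,2,0), (1,2,2), (2,0,0), (2,2,0), (2,2,2)
under PSO → (0,0,0), (0,0,2), (0,2,0), (0,2,2), (1,0,0), (1,0,2), (1,2,0), (1,2,2), (2,0,0), (2,2,0), (2,2,2)
target (1,0,0) ∈ {PSO}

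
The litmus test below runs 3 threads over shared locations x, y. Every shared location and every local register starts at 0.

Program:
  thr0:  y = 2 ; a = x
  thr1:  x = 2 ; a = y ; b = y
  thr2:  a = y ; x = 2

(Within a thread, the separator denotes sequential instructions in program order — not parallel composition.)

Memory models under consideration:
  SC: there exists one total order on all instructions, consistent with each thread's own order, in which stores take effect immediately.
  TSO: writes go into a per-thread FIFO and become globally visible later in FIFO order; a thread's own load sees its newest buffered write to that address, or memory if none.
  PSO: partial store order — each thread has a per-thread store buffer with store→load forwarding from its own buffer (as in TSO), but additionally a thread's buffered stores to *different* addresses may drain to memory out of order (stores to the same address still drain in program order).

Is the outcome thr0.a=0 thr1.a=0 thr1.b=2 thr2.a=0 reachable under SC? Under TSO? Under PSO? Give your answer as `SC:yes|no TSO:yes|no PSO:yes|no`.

SC:no TSO:yes PSO:yes

outcome vector order: (thr0.a,thr1.a,thr1.b,thr2.a)
SC (8): (0,2,2,0) (0,2,2,2) (2,0,0,0) (2,0,0,2) (2,0,2,0) (2,0,2,2) (2,2,2,0) (2,2,2,2)
TSO (12): (0,0,0,0) (0,0,0,2) (0,0,2,0) (0,0,2,2) (0,2,2,0) (0,2,2,2) (2,0,0,0) (2,0,0,2) (2,0,2,0) (2,0,2,2) (2,2,2,0) (2,2,2,2)
PSO (12): (0,0,0,0) (0,0,0,2) (0,0,2,0) (0,0,2,2) (0,2,2,0) (0,2,2,2) (2,0,0,0) (2,0,0,2) (2,0,2,0) (2,0,2,2) (2,2,2,0) (2,2,2,2)
target (0,0,2,0) ∈ {TSO,PSO}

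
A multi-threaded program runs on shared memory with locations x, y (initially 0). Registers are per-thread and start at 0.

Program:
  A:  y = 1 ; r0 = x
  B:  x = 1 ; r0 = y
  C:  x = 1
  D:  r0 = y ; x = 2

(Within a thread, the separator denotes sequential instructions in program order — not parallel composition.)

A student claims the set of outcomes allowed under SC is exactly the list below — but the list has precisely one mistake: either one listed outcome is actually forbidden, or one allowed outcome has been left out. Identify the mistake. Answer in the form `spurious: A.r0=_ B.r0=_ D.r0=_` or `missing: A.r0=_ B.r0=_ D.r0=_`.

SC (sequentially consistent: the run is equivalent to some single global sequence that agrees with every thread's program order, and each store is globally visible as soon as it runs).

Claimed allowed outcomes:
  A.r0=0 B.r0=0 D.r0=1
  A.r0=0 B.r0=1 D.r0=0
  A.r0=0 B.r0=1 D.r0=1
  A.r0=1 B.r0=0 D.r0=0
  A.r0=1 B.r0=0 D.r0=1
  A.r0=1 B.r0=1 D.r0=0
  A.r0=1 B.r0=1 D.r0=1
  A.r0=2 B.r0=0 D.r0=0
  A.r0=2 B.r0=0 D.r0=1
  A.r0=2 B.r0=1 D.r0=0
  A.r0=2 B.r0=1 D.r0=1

outcome vector order: (A.r0,B.r0,D.r0)
SC (10): 010 011 100 101 110 111 200 201 210 211
claimed∖SC = {001}

spurious: A.r0=0 B.r0=0 D.r0=1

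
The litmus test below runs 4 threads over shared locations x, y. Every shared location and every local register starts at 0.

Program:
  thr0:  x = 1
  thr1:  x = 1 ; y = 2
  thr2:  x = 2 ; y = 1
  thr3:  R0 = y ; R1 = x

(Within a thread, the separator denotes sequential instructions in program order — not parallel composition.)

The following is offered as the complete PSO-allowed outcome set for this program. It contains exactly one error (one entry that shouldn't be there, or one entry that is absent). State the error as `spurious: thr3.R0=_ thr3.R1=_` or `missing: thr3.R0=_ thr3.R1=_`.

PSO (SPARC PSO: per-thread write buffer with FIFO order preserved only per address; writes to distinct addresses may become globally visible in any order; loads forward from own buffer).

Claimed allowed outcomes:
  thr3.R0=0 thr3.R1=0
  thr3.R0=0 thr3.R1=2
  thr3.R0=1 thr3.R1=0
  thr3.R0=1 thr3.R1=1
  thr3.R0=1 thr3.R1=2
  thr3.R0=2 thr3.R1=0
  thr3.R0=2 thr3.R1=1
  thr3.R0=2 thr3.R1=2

outcome vector order: (thr3.R0,thr3.R1)
under PSO → (0,0), (0,1), (0,2), (1,0), (1,1), (1,2), (2,0), (2,1), (2,2)
PSO∖claimed = {(0,1)}

missing: thr3.R0=0 thr3.R1=1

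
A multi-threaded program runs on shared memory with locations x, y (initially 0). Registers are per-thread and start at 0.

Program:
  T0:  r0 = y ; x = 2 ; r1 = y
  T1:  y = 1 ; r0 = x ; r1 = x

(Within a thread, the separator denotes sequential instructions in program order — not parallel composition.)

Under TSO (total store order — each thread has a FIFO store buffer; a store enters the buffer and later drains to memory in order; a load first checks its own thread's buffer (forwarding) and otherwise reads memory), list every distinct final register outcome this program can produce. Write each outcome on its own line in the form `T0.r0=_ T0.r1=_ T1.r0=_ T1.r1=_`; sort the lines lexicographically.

T0.r0=0 T0.r1=0 T1.r0=0 T1.r1=0
T0.r0=0 T0.r1=0 T1.r0=0 T1.r1=2
T0.r0=0 T0.r1=0 T1.r0=2 T1.r1=2
T0.r0=0 T0.r1=1 T1.r0=0 T1.r1=0
T0.r0=0 T0.r1=1 T1.r0=0 T1.r1=2
T0.r0=0 T0.r1=1 T1.r0=2 T1.r1=2
T0.r0=1 T0.r1=1 T1.r0=0 T1.r1=0
T0.r0=1 T0.r1=1 T1.r0=0 T1.r1=2
T0.r0=1 T0.r1=1 T1.r0=2 T1.r1=2

outcome vector order: (T0.r0,T0.r1,T1.r0,T1.r1)
|TSO outcomes| = 9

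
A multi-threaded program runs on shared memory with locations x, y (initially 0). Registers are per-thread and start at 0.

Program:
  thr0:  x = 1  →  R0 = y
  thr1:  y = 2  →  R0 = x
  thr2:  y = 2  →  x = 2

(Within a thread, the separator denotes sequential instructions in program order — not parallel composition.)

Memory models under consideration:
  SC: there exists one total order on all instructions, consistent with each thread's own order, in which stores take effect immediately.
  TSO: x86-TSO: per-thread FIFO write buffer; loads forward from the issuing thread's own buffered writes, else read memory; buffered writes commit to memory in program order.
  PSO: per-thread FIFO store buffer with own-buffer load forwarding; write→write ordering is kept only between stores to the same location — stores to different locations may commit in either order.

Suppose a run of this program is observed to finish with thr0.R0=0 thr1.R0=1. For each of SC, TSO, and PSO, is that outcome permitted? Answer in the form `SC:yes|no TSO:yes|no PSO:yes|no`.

SC:yes TSO:yes PSO:yes

outcome vector order: (thr0.R0,thr1.R0)
under SC → 01; 02; 20; 21; 22
under TSO → 00; 01; 02; 20; 21; 22
under PSO → 00; 01; 02; 20; 21; 22
target 01 ∈ {SC,TSO,PSO}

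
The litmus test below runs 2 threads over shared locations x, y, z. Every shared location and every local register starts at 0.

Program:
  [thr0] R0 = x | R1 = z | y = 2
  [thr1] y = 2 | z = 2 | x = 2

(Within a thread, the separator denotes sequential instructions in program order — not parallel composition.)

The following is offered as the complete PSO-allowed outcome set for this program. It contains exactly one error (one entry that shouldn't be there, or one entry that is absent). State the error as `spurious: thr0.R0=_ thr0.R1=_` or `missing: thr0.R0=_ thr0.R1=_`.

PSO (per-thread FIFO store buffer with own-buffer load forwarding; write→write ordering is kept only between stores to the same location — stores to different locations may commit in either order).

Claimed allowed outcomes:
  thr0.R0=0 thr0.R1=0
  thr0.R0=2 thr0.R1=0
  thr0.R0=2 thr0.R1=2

missing: thr0.R0=0 thr0.R1=2

outcome vector order: (thr0.R0,thr0.R1)
under PSO → <0 0> <0 2> <2 0> <2 2>
PSO∖claimed = {<0 2>}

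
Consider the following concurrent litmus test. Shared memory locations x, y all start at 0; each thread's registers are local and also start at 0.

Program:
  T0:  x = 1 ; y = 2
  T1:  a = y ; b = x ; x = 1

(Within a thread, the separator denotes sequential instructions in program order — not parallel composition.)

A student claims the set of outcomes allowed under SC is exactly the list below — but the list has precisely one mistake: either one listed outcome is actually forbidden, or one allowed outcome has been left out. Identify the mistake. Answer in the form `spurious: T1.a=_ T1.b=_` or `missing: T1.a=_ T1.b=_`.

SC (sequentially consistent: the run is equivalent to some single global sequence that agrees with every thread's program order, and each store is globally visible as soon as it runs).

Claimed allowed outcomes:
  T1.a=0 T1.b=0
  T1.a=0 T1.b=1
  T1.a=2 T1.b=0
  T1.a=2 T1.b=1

spurious: T1.a=2 T1.b=0

outcome vector order: (T1.a,T1.b)
[SC] allowed = {(0,0), (0,1), (2,1)}
claimed∖SC = {(2,0)}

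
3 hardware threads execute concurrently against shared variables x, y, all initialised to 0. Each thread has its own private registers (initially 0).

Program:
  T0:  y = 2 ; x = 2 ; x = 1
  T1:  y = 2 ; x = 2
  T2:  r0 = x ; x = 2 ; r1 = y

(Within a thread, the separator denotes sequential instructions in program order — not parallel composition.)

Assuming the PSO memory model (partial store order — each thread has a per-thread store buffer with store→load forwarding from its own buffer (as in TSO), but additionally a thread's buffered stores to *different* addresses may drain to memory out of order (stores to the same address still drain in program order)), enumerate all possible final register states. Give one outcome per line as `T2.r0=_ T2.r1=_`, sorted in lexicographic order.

outcome vector order: (T2.r0,T2.r1)
|PSO outcomes| = 6

T2.r0=0 T2.r1=0
T2.r0=0 T2.r1=2
T2.r0=1 T2.r1=0
T2.r0=1 T2.r1=2
T2.r0=2 T2.r1=0
T2.r0=2 T2.r1=2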